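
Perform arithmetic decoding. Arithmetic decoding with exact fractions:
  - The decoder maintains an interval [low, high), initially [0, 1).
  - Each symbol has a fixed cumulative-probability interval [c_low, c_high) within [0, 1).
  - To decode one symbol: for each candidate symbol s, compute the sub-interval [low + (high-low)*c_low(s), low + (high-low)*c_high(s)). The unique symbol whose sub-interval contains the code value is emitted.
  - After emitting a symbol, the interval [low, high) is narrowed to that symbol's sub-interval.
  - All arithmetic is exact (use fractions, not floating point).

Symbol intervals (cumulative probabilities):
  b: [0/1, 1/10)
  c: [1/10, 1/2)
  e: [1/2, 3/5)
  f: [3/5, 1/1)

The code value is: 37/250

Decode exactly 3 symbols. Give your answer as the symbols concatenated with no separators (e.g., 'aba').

Step 1: interval [0/1, 1/1), width = 1/1 - 0/1 = 1/1
  'b': [0/1 + 1/1*0/1, 0/1 + 1/1*1/10) = [0/1, 1/10)
  'c': [0/1 + 1/1*1/10, 0/1 + 1/1*1/2) = [1/10, 1/2) <- contains code 37/250
  'e': [0/1 + 1/1*1/2, 0/1 + 1/1*3/5) = [1/2, 3/5)
  'f': [0/1 + 1/1*3/5, 0/1 + 1/1*1/1) = [3/5, 1/1)
  emit 'c', narrow to [1/10, 1/2)
Step 2: interval [1/10, 1/2), width = 1/2 - 1/10 = 2/5
  'b': [1/10 + 2/5*0/1, 1/10 + 2/5*1/10) = [1/10, 7/50)
  'c': [1/10 + 2/5*1/10, 1/10 + 2/5*1/2) = [7/50, 3/10) <- contains code 37/250
  'e': [1/10 + 2/5*1/2, 1/10 + 2/5*3/5) = [3/10, 17/50)
  'f': [1/10 + 2/5*3/5, 1/10 + 2/5*1/1) = [17/50, 1/2)
  emit 'c', narrow to [7/50, 3/10)
Step 3: interval [7/50, 3/10), width = 3/10 - 7/50 = 4/25
  'b': [7/50 + 4/25*0/1, 7/50 + 4/25*1/10) = [7/50, 39/250) <- contains code 37/250
  'c': [7/50 + 4/25*1/10, 7/50 + 4/25*1/2) = [39/250, 11/50)
  'e': [7/50 + 4/25*1/2, 7/50 + 4/25*3/5) = [11/50, 59/250)
  'f': [7/50 + 4/25*3/5, 7/50 + 4/25*1/1) = [59/250, 3/10)
  emit 'b', narrow to [7/50, 39/250)

Answer: ccb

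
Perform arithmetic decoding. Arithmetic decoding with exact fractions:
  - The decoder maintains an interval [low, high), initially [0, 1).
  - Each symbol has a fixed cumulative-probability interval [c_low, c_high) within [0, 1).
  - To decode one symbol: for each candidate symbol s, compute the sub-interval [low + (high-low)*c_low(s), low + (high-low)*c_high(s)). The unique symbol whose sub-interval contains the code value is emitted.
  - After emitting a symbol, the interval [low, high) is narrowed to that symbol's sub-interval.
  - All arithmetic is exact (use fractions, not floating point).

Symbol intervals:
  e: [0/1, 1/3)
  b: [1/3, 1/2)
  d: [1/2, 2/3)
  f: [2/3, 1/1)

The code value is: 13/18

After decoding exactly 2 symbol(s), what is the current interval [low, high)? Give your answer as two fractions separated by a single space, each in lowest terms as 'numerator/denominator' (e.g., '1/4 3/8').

Step 1: interval [0/1, 1/1), width = 1/1 - 0/1 = 1/1
  'e': [0/1 + 1/1*0/1, 0/1 + 1/1*1/3) = [0/1, 1/3)
  'b': [0/1 + 1/1*1/3, 0/1 + 1/1*1/2) = [1/3, 1/2)
  'd': [0/1 + 1/1*1/2, 0/1 + 1/1*2/3) = [1/2, 2/3)
  'f': [0/1 + 1/1*2/3, 0/1 + 1/1*1/1) = [2/3, 1/1) <- contains code 13/18
  emit 'f', narrow to [2/3, 1/1)
Step 2: interval [2/3, 1/1), width = 1/1 - 2/3 = 1/3
  'e': [2/3 + 1/3*0/1, 2/3 + 1/3*1/3) = [2/3, 7/9) <- contains code 13/18
  'b': [2/3 + 1/3*1/3, 2/3 + 1/3*1/2) = [7/9, 5/6)
  'd': [2/3 + 1/3*1/2, 2/3 + 1/3*2/3) = [5/6, 8/9)
  'f': [2/3 + 1/3*2/3, 2/3 + 1/3*1/1) = [8/9, 1/1)
  emit 'e', narrow to [2/3, 7/9)

Answer: 2/3 7/9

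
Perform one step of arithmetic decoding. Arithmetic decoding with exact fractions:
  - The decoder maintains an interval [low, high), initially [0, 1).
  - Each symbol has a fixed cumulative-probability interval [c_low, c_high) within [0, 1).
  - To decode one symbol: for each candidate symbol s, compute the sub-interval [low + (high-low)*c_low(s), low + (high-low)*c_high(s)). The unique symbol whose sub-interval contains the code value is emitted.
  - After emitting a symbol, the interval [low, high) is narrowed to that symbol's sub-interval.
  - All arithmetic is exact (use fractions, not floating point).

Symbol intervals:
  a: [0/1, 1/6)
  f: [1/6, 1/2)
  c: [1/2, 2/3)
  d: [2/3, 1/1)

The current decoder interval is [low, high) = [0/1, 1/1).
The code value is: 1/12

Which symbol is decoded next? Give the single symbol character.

Answer: a

Derivation:
Interval width = high − low = 1/1 − 0/1 = 1/1
Scaled code = (code − low) / width = (1/12 − 0/1) / 1/1 = 1/12
  a: [0/1, 1/6) ← scaled code falls here ✓
  f: [1/6, 1/2) 
  c: [1/2, 2/3) 
  d: [2/3, 1/1) 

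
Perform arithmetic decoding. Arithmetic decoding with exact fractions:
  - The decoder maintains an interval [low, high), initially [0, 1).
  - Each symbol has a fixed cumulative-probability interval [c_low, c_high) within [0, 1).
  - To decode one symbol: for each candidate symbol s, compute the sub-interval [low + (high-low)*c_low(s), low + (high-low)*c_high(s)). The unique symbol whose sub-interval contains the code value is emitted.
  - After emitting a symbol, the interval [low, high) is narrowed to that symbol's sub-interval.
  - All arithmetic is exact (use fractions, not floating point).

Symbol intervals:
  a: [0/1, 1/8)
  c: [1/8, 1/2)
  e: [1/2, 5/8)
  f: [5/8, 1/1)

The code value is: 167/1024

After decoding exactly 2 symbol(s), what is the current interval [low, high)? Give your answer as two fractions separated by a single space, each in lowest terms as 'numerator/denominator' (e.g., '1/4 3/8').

Answer: 1/8 11/64

Derivation:
Step 1: interval [0/1, 1/1), width = 1/1 - 0/1 = 1/1
  'a': [0/1 + 1/1*0/1, 0/1 + 1/1*1/8) = [0/1, 1/8)
  'c': [0/1 + 1/1*1/8, 0/1 + 1/1*1/2) = [1/8, 1/2) <- contains code 167/1024
  'e': [0/1 + 1/1*1/2, 0/1 + 1/1*5/8) = [1/2, 5/8)
  'f': [0/1 + 1/1*5/8, 0/1 + 1/1*1/1) = [5/8, 1/1)
  emit 'c', narrow to [1/8, 1/2)
Step 2: interval [1/8, 1/2), width = 1/2 - 1/8 = 3/8
  'a': [1/8 + 3/8*0/1, 1/8 + 3/8*1/8) = [1/8, 11/64) <- contains code 167/1024
  'c': [1/8 + 3/8*1/8, 1/8 + 3/8*1/2) = [11/64, 5/16)
  'e': [1/8 + 3/8*1/2, 1/8 + 3/8*5/8) = [5/16, 23/64)
  'f': [1/8 + 3/8*5/8, 1/8 + 3/8*1/1) = [23/64, 1/2)
  emit 'a', narrow to [1/8, 11/64)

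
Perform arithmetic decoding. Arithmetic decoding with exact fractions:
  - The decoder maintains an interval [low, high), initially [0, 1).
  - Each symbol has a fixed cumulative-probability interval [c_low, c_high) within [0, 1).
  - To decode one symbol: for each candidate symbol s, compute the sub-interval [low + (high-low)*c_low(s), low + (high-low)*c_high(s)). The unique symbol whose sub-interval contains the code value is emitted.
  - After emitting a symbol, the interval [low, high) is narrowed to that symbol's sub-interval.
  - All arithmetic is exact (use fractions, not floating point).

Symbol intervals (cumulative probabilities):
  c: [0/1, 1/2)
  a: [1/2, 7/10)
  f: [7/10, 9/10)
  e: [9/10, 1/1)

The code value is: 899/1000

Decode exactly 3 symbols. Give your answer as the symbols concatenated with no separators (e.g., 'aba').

Step 1: interval [0/1, 1/1), width = 1/1 - 0/1 = 1/1
  'c': [0/1 + 1/1*0/1, 0/1 + 1/1*1/2) = [0/1, 1/2)
  'a': [0/1 + 1/1*1/2, 0/1 + 1/1*7/10) = [1/2, 7/10)
  'f': [0/1 + 1/1*7/10, 0/1 + 1/1*9/10) = [7/10, 9/10) <- contains code 899/1000
  'e': [0/1 + 1/1*9/10, 0/1 + 1/1*1/1) = [9/10, 1/1)
  emit 'f', narrow to [7/10, 9/10)
Step 2: interval [7/10, 9/10), width = 9/10 - 7/10 = 1/5
  'c': [7/10 + 1/5*0/1, 7/10 + 1/5*1/2) = [7/10, 4/5)
  'a': [7/10 + 1/5*1/2, 7/10 + 1/5*7/10) = [4/5, 21/25)
  'f': [7/10 + 1/5*7/10, 7/10 + 1/5*9/10) = [21/25, 22/25)
  'e': [7/10 + 1/5*9/10, 7/10 + 1/5*1/1) = [22/25, 9/10) <- contains code 899/1000
  emit 'e', narrow to [22/25, 9/10)
Step 3: interval [22/25, 9/10), width = 9/10 - 22/25 = 1/50
  'c': [22/25 + 1/50*0/1, 22/25 + 1/50*1/2) = [22/25, 89/100)
  'a': [22/25 + 1/50*1/2, 22/25 + 1/50*7/10) = [89/100, 447/500)
  'f': [22/25 + 1/50*7/10, 22/25 + 1/50*9/10) = [447/500, 449/500)
  'e': [22/25 + 1/50*9/10, 22/25 + 1/50*1/1) = [449/500, 9/10) <- contains code 899/1000
  emit 'e', narrow to [449/500, 9/10)

Answer: fee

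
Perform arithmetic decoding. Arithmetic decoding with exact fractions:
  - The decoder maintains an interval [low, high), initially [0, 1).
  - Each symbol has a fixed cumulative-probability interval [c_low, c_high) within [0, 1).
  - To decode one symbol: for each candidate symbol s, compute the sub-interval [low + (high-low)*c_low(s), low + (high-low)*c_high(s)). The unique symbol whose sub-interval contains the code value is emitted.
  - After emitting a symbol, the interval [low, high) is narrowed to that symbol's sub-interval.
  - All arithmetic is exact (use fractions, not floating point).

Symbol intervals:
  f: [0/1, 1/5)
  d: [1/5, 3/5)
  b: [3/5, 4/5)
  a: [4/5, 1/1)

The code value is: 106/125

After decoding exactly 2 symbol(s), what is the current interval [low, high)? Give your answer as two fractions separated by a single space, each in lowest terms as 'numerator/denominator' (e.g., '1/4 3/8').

Step 1: interval [0/1, 1/1), width = 1/1 - 0/1 = 1/1
  'f': [0/1 + 1/1*0/1, 0/1 + 1/1*1/5) = [0/1, 1/5)
  'd': [0/1 + 1/1*1/5, 0/1 + 1/1*3/5) = [1/5, 3/5)
  'b': [0/1 + 1/1*3/5, 0/1 + 1/1*4/5) = [3/5, 4/5)
  'a': [0/1 + 1/1*4/5, 0/1 + 1/1*1/1) = [4/5, 1/1) <- contains code 106/125
  emit 'a', narrow to [4/5, 1/1)
Step 2: interval [4/5, 1/1), width = 1/1 - 4/5 = 1/5
  'f': [4/5 + 1/5*0/1, 4/5 + 1/5*1/5) = [4/5, 21/25)
  'd': [4/5 + 1/5*1/5, 4/5 + 1/5*3/5) = [21/25, 23/25) <- contains code 106/125
  'b': [4/5 + 1/5*3/5, 4/5 + 1/5*4/5) = [23/25, 24/25)
  'a': [4/5 + 1/5*4/5, 4/5 + 1/5*1/1) = [24/25, 1/1)
  emit 'd', narrow to [21/25, 23/25)

Answer: 21/25 23/25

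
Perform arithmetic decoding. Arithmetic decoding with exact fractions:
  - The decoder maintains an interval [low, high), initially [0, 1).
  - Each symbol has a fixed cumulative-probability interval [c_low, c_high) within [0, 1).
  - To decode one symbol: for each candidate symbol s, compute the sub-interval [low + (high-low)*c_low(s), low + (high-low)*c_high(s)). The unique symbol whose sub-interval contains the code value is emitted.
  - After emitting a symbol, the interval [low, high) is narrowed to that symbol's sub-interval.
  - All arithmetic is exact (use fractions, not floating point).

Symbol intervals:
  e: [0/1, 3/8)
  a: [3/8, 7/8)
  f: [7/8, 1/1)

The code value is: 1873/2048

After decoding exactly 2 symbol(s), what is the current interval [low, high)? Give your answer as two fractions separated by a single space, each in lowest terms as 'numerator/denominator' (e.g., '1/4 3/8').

Step 1: interval [0/1, 1/1), width = 1/1 - 0/1 = 1/1
  'e': [0/1 + 1/1*0/1, 0/1 + 1/1*3/8) = [0/1, 3/8)
  'a': [0/1 + 1/1*3/8, 0/1 + 1/1*7/8) = [3/8, 7/8)
  'f': [0/1 + 1/1*7/8, 0/1 + 1/1*1/1) = [7/8, 1/1) <- contains code 1873/2048
  emit 'f', narrow to [7/8, 1/1)
Step 2: interval [7/8, 1/1), width = 1/1 - 7/8 = 1/8
  'e': [7/8 + 1/8*0/1, 7/8 + 1/8*3/8) = [7/8, 59/64) <- contains code 1873/2048
  'a': [7/8 + 1/8*3/8, 7/8 + 1/8*7/8) = [59/64, 63/64)
  'f': [7/8 + 1/8*7/8, 7/8 + 1/8*1/1) = [63/64, 1/1)
  emit 'e', narrow to [7/8, 59/64)

Answer: 7/8 59/64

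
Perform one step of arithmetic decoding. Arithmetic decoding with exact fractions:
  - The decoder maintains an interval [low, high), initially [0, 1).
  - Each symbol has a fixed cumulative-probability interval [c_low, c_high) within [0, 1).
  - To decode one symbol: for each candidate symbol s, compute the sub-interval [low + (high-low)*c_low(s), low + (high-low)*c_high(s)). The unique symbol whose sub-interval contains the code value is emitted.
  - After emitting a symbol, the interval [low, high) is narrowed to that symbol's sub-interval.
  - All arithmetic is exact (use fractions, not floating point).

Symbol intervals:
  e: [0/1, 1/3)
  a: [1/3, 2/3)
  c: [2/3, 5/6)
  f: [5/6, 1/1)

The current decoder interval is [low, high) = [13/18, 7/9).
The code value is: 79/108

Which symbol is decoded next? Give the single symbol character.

Answer: e

Derivation:
Interval width = high − low = 7/9 − 13/18 = 1/18
Scaled code = (code − low) / width = (79/108 − 13/18) / 1/18 = 1/6
  e: [0/1, 1/3) ← scaled code falls here ✓
  a: [1/3, 2/3) 
  c: [2/3, 5/6) 
  f: [5/6, 1/1) 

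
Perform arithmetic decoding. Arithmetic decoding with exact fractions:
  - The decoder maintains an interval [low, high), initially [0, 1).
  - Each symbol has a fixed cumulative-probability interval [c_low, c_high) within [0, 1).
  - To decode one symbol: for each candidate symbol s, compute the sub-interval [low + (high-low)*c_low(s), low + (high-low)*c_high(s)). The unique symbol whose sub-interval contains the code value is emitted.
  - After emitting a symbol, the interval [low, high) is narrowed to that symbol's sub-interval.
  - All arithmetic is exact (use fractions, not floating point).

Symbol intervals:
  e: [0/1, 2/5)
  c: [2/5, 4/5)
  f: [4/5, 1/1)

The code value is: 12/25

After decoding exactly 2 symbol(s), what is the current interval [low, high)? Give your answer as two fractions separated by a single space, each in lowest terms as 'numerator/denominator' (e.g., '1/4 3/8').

Step 1: interval [0/1, 1/1), width = 1/1 - 0/1 = 1/1
  'e': [0/1 + 1/1*0/1, 0/1 + 1/1*2/5) = [0/1, 2/5)
  'c': [0/1 + 1/1*2/5, 0/1 + 1/1*4/5) = [2/5, 4/5) <- contains code 12/25
  'f': [0/1 + 1/1*4/5, 0/1 + 1/1*1/1) = [4/5, 1/1)
  emit 'c', narrow to [2/5, 4/5)
Step 2: interval [2/5, 4/5), width = 4/5 - 2/5 = 2/5
  'e': [2/5 + 2/5*0/1, 2/5 + 2/5*2/5) = [2/5, 14/25) <- contains code 12/25
  'c': [2/5 + 2/5*2/5, 2/5 + 2/5*4/5) = [14/25, 18/25)
  'f': [2/5 + 2/5*4/5, 2/5 + 2/5*1/1) = [18/25, 4/5)
  emit 'e', narrow to [2/5, 14/25)

Answer: 2/5 14/25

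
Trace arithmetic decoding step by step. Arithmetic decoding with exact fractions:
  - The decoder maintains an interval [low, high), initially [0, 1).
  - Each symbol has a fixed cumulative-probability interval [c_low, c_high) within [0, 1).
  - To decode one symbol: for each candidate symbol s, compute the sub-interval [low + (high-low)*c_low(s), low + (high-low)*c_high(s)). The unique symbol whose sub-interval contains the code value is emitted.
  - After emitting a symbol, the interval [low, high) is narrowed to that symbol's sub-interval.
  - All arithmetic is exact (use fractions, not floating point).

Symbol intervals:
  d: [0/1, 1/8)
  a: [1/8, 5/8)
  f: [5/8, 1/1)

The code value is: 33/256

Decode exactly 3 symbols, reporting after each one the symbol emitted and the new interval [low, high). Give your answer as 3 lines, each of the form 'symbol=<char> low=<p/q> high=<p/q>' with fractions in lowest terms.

Step 1: interval [0/1, 1/1), width = 1/1 - 0/1 = 1/1
  'd': [0/1 + 1/1*0/1, 0/1 + 1/1*1/8) = [0/1, 1/8)
  'a': [0/1 + 1/1*1/8, 0/1 + 1/1*5/8) = [1/8, 5/8) <- contains code 33/256
  'f': [0/1 + 1/1*5/8, 0/1 + 1/1*1/1) = [5/8, 1/1)
  emit 'a', narrow to [1/8, 5/8)
Step 2: interval [1/8, 5/8), width = 5/8 - 1/8 = 1/2
  'd': [1/8 + 1/2*0/1, 1/8 + 1/2*1/8) = [1/8, 3/16) <- contains code 33/256
  'a': [1/8 + 1/2*1/8, 1/8 + 1/2*5/8) = [3/16, 7/16)
  'f': [1/8 + 1/2*5/8, 1/8 + 1/2*1/1) = [7/16, 5/8)
  emit 'd', narrow to [1/8, 3/16)
Step 3: interval [1/8, 3/16), width = 3/16 - 1/8 = 1/16
  'd': [1/8 + 1/16*0/1, 1/8 + 1/16*1/8) = [1/8, 17/128) <- contains code 33/256
  'a': [1/8 + 1/16*1/8, 1/8 + 1/16*5/8) = [17/128, 21/128)
  'f': [1/8 + 1/16*5/8, 1/8 + 1/16*1/1) = [21/128, 3/16)
  emit 'd', narrow to [1/8, 17/128)

Answer: symbol=a low=1/8 high=5/8
symbol=d low=1/8 high=3/16
symbol=d low=1/8 high=17/128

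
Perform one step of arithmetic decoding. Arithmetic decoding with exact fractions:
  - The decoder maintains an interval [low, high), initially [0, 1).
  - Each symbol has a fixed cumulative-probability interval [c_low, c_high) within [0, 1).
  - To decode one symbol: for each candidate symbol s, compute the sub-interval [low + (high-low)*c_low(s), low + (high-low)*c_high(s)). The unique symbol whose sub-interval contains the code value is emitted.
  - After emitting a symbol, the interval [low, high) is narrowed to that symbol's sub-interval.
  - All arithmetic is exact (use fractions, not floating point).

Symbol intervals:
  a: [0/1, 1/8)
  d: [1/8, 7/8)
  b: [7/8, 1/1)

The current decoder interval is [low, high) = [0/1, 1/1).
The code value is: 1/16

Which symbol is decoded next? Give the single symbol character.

Interval width = high − low = 1/1 − 0/1 = 1/1
Scaled code = (code − low) / width = (1/16 − 0/1) / 1/1 = 1/16
  a: [0/1, 1/8) ← scaled code falls here ✓
  d: [1/8, 7/8) 
  b: [7/8, 1/1) 

Answer: a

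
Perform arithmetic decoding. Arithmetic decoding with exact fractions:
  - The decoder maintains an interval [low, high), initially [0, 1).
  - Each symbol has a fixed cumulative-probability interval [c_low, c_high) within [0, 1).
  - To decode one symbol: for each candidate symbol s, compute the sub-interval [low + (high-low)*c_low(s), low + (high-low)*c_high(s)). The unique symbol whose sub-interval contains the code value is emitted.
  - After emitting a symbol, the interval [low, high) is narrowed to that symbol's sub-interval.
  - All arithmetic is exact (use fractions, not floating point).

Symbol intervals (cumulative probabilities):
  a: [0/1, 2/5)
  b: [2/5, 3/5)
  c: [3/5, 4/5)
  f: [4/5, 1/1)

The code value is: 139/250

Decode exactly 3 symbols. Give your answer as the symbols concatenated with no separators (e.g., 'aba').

Answer: bcf

Derivation:
Step 1: interval [0/1, 1/1), width = 1/1 - 0/1 = 1/1
  'a': [0/1 + 1/1*0/1, 0/1 + 1/1*2/5) = [0/1, 2/5)
  'b': [0/1 + 1/1*2/5, 0/1 + 1/1*3/5) = [2/5, 3/5) <- contains code 139/250
  'c': [0/1 + 1/1*3/5, 0/1 + 1/1*4/5) = [3/5, 4/5)
  'f': [0/1 + 1/1*4/5, 0/1 + 1/1*1/1) = [4/5, 1/1)
  emit 'b', narrow to [2/5, 3/5)
Step 2: interval [2/5, 3/5), width = 3/5 - 2/5 = 1/5
  'a': [2/5 + 1/5*0/1, 2/5 + 1/5*2/5) = [2/5, 12/25)
  'b': [2/5 + 1/5*2/5, 2/5 + 1/5*3/5) = [12/25, 13/25)
  'c': [2/5 + 1/5*3/5, 2/5 + 1/5*4/5) = [13/25, 14/25) <- contains code 139/250
  'f': [2/5 + 1/5*4/5, 2/5 + 1/5*1/1) = [14/25, 3/5)
  emit 'c', narrow to [13/25, 14/25)
Step 3: interval [13/25, 14/25), width = 14/25 - 13/25 = 1/25
  'a': [13/25 + 1/25*0/1, 13/25 + 1/25*2/5) = [13/25, 67/125)
  'b': [13/25 + 1/25*2/5, 13/25 + 1/25*3/5) = [67/125, 68/125)
  'c': [13/25 + 1/25*3/5, 13/25 + 1/25*4/5) = [68/125, 69/125)
  'f': [13/25 + 1/25*4/5, 13/25 + 1/25*1/1) = [69/125, 14/25) <- contains code 139/250
  emit 'f', narrow to [69/125, 14/25)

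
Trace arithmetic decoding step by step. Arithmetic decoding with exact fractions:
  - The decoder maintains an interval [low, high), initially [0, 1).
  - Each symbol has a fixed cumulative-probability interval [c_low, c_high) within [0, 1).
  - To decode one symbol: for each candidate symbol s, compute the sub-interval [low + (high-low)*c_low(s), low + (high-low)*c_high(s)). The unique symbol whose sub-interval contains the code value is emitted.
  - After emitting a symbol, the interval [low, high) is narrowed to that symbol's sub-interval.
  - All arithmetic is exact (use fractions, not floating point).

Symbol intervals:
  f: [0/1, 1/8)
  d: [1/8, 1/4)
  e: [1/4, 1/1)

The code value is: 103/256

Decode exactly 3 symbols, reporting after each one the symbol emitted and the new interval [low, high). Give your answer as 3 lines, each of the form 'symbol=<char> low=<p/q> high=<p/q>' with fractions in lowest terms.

Answer: symbol=e low=1/4 high=1/1
symbol=d low=11/32 high=7/16
symbol=e low=47/128 high=7/16

Derivation:
Step 1: interval [0/1, 1/1), width = 1/1 - 0/1 = 1/1
  'f': [0/1 + 1/1*0/1, 0/1 + 1/1*1/8) = [0/1, 1/8)
  'd': [0/1 + 1/1*1/8, 0/1 + 1/1*1/4) = [1/8, 1/4)
  'e': [0/1 + 1/1*1/4, 0/1 + 1/1*1/1) = [1/4, 1/1) <- contains code 103/256
  emit 'e', narrow to [1/4, 1/1)
Step 2: interval [1/4, 1/1), width = 1/1 - 1/4 = 3/4
  'f': [1/4 + 3/4*0/1, 1/4 + 3/4*1/8) = [1/4, 11/32)
  'd': [1/4 + 3/4*1/8, 1/4 + 3/4*1/4) = [11/32, 7/16) <- contains code 103/256
  'e': [1/4 + 3/4*1/4, 1/4 + 3/4*1/1) = [7/16, 1/1)
  emit 'd', narrow to [11/32, 7/16)
Step 3: interval [11/32, 7/16), width = 7/16 - 11/32 = 3/32
  'f': [11/32 + 3/32*0/1, 11/32 + 3/32*1/8) = [11/32, 91/256)
  'd': [11/32 + 3/32*1/8, 11/32 + 3/32*1/4) = [91/256, 47/128)
  'e': [11/32 + 3/32*1/4, 11/32 + 3/32*1/1) = [47/128, 7/16) <- contains code 103/256
  emit 'e', narrow to [47/128, 7/16)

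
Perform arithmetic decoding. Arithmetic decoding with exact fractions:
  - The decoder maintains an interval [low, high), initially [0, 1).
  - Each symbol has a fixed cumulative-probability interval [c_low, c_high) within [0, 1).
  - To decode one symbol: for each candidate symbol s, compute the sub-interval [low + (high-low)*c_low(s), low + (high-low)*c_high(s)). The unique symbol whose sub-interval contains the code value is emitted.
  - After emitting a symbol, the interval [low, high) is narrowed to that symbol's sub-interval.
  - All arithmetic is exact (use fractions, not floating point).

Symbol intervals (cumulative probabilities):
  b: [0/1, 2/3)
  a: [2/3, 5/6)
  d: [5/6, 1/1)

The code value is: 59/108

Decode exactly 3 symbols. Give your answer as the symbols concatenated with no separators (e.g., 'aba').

Step 1: interval [0/1, 1/1), width = 1/1 - 0/1 = 1/1
  'b': [0/1 + 1/1*0/1, 0/1 + 1/1*2/3) = [0/1, 2/3) <- contains code 59/108
  'a': [0/1 + 1/1*2/3, 0/1 + 1/1*5/6) = [2/3, 5/6)
  'd': [0/1 + 1/1*5/6, 0/1 + 1/1*1/1) = [5/6, 1/1)
  emit 'b', narrow to [0/1, 2/3)
Step 2: interval [0/1, 2/3), width = 2/3 - 0/1 = 2/3
  'b': [0/1 + 2/3*0/1, 0/1 + 2/3*2/3) = [0/1, 4/9)
  'a': [0/1 + 2/3*2/3, 0/1 + 2/3*5/6) = [4/9, 5/9) <- contains code 59/108
  'd': [0/1 + 2/3*5/6, 0/1 + 2/3*1/1) = [5/9, 2/3)
  emit 'a', narrow to [4/9, 5/9)
Step 3: interval [4/9, 5/9), width = 5/9 - 4/9 = 1/9
  'b': [4/9 + 1/9*0/1, 4/9 + 1/9*2/3) = [4/9, 14/27)
  'a': [4/9 + 1/9*2/3, 4/9 + 1/9*5/6) = [14/27, 29/54)
  'd': [4/9 + 1/9*5/6, 4/9 + 1/9*1/1) = [29/54, 5/9) <- contains code 59/108
  emit 'd', narrow to [29/54, 5/9)

Answer: bad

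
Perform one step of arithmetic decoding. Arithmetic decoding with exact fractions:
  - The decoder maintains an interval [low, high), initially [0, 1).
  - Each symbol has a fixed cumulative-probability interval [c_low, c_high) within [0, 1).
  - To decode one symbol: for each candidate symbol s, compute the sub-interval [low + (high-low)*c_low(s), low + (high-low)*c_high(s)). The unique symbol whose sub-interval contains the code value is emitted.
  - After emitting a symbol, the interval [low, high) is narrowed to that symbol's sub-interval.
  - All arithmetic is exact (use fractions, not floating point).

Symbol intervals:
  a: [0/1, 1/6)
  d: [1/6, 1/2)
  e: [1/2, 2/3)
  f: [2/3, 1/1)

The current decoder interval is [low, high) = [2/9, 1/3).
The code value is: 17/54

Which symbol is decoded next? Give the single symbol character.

Answer: f

Derivation:
Interval width = high − low = 1/3 − 2/9 = 1/9
Scaled code = (code − low) / width = (17/54 − 2/9) / 1/9 = 5/6
  a: [0/1, 1/6) 
  d: [1/6, 1/2) 
  e: [1/2, 2/3) 
  f: [2/3, 1/1) ← scaled code falls here ✓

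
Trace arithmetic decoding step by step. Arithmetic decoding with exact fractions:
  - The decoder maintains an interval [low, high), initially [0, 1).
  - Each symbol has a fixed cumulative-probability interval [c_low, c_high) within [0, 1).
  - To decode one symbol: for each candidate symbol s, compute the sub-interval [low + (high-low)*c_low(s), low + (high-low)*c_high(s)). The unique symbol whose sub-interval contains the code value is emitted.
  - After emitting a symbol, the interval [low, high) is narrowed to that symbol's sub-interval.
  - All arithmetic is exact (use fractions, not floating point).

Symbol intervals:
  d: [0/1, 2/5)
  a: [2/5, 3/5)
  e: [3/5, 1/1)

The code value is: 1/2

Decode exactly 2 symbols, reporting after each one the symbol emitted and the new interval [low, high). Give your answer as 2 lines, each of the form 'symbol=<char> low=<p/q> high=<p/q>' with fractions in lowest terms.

Answer: symbol=a low=2/5 high=3/5
symbol=a low=12/25 high=13/25

Derivation:
Step 1: interval [0/1, 1/1), width = 1/1 - 0/1 = 1/1
  'd': [0/1 + 1/1*0/1, 0/1 + 1/1*2/5) = [0/1, 2/5)
  'a': [0/1 + 1/1*2/5, 0/1 + 1/1*3/5) = [2/5, 3/5) <- contains code 1/2
  'e': [0/1 + 1/1*3/5, 0/1 + 1/1*1/1) = [3/5, 1/1)
  emit 'a', narrow to [2/5, 3/5)
Step 2: interval [2/5, 3/5), width = 3/5 - 2/5 = 1/5
  'd': [2/5 + 1/5*0/1, 2/5 + 1/5*2/5) = [2/5, 12/25)
  'a': [2/5 + 1/5*2/5, 2/5 + 1/5*3/5) = [12/25, 13/25) <- contains code 1/2
  'e': [2/5 + 1/5*3/5, 2/5 + 1/5*1/1) = [13/25, 3/5)
  emit 'a', narrow to [12/25, 13/25)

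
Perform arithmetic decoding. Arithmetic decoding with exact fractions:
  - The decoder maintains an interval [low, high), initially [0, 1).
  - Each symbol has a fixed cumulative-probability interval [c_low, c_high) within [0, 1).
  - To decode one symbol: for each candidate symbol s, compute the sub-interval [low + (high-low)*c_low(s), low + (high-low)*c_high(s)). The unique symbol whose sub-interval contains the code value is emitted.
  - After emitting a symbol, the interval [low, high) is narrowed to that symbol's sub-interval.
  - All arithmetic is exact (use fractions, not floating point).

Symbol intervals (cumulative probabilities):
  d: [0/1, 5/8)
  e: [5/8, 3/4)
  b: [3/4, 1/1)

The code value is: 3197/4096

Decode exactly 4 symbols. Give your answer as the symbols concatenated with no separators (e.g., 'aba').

Answer: bddd

Derivation:
Step 1: interval [0/1, 1/1), width = 1/1 - 0/1 = 1/1
  'd': [0/1 + 1/1*0/1, 0/1 + 1/1*5/8) = [0/1, 5/8)
  'e': [0/1 + 1/1*5/8, 0/1 + 1/1*3/4) = [5/8, 3/4)
  'b': [0/1 + 1/1*3/4, 0/1 + 1/1*1/1) = [3/4, 1/1) <- contains code 3197/4096
  emit 'b', narrow to [3/4, 1/1)
Step 2: interval [3/4, 1/1), width = 1/1 - 3/4 = 1/4
  'd': [3/4 + 1/4*0/1, 3/4 + 1/4*5/8) = [3/4, 29/32) <- contains code 3197/4096
  'e': [3/4 + 1/4*5/8, 3/4 + 1/4*3/4) = [29/32, 15/16)
  'b': [3/4 + 1/4*3/4, 3/4 + 1/4*1/1) = [15/16, 1/1)
  emit 'd', narrow to [3/4, 29/32)
Step 3: interval [3/4, 29/32), width = 29/32 - 3/4 = 5/32
  'd': [3/4 + 5/32*0/1, 3/4 + 5/32*5/8) = [3/4, 217/256) <- contains code 3197/4096
  'e': [3/4 + 5/32*5/8, 3/4 + 5/32*3/4) = [217/256, 111/128)
  'b': [3/4 + 5/32*3/4, 3/4 + 5/32*1/1) = [111/128, 29/32)
  emit 'd', narrow to [3/4, 217/256)
Step 4: interval [3/4, 217/256), width = 217/256 - 3/4 = 25/256
  'd': [3/4 + 25/256*0/1, 3/4 + 25/256*5/8) = [3/4, 1661/2048) <- contains code 3197/4096
  'e': [3/4 + 25/256*5/8, 3/4 + 25/256*3/4) = [1661/2048, 843/1024)
  'b': [3/4 + 25/256*3/4, 3/4 + 25/256*1/1) = [843/1024, 217/256)
  emit 'd', narrow to [3/4, 1661/2048)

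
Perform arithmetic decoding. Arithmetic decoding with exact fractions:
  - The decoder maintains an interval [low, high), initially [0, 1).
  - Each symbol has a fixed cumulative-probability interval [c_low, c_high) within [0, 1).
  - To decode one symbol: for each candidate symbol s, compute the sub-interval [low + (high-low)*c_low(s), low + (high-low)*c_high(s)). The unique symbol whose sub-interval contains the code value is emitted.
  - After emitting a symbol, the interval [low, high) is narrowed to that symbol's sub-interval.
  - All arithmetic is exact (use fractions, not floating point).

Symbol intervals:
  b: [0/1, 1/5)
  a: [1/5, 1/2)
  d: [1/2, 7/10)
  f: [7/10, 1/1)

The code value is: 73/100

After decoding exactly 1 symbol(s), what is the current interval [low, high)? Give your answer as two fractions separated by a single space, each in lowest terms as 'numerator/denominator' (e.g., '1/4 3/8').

Answer: 7/10 1/1

Derivation:
Step 1: interval [0/1, 1/1), width = 1/1 - 0/1 = 1/1
  'b': [0/1 + 1/1*0/1, 0/1 + 1/1*1/5) = [0/1, 1/5)
  'a': [0/1 + 1/1*1/5, 0/1 + 1/1*1/2) = [1/5, 1/2)
  'd': [0/1 + 1/1*1/2, 0/1 + 1/1*7/10) = [1/2, 7/10)
  'f': [0/1 + 1/1*7/10, 0/1 + 1/1*1/1) = [7/10, 1/1) <- contains code 73/100
  emit 'f', narrow to [7/10, 1/1)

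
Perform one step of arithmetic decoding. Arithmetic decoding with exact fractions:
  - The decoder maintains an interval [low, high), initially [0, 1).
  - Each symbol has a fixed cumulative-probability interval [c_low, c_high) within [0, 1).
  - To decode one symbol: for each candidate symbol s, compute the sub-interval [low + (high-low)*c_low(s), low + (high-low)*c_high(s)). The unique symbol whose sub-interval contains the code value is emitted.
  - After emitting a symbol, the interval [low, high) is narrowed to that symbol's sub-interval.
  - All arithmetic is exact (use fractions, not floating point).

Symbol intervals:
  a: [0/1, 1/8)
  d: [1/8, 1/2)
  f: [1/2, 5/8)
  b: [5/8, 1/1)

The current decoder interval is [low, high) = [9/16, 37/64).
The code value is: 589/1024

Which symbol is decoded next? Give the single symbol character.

Answer: b

Derivation:
Interval width = high − low = 37/64 − 9/16 = 1/64
Scaled code = (code − low) / width = (589/1024 − 9/16) / 1/64 = 13/16
  a: [0/1, 1/8) 
  d: [1/8, 1/2) 
  f: [1/2, 5/8) 
  b: [5/8, 1/1) ← scaled code falls here ✓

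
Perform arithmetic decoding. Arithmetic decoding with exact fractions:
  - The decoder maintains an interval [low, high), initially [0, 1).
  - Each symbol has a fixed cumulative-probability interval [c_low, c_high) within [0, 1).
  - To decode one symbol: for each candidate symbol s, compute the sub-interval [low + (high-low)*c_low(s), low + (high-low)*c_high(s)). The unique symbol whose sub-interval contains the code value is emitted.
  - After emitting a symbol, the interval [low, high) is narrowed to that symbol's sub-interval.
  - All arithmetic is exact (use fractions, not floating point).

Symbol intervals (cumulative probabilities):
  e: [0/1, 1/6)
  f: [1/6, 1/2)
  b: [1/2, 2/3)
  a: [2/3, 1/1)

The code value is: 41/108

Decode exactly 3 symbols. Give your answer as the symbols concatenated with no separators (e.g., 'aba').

Answer: fba

Derivation:
Step 1: interval [0/1, 1/1), width = 1/1 - 0/1 = 1/1
  'e': [0/1 + 1/1*0/1, 0/1 + 1/1*1/6) = [0/1, 1/6)
  'f': [0/1 + 1/1*1/6, 0/1 + 1/1*1/2) = [1/6, 1/2) <- contains code 41/108
  'b': [0/1 + 1/1*1/2, 0/1 + 1/1*2/3) = [1/2, 2/3)
  'a': [0/1 + 1/1*2/3, 0/1 + 1/1*1/1) = [2/3, 1/1)
  emit 'f', narrow to [1/6, 1/2)
Step 2: interval [1/6, 1/2), width = 1/2 - 1/6 = 1/3
  'e': [1/6 + 1/3*0/1, 1/6 + 1/3*1/6) = [1/6, 2/9)
  'f': [1/6 + 1/3*1/6, 1/6 + 1/3*1/2) = [2/9, 1/3)
  'b': [1/6 + 1/3*1/2, 1/6 + 1/3*2/3) = [1/3, 7/18) <- contains code 41/108
  'a': [1/6 + 1/3*2/3, 1/6 + 1/3*1/1) = [7/18, 1/2)
  emit 'b', narrow to [1/3, 7/18)
Step 3: interval [1/3, 7/18), width = 7/18 - 1/3 = 1/18
  'e': [1/3 + 1/18*0/1, 1/3 + 1/18*1/6) = [1/3, 37/108)
  'f': [1/3 + 1/18*1/6, 1/3 + 1/18*1/2) = [37/108, 13/36)
  'b': [1/3 + 1/18*1/2, 1/3 + 1/18*2/3) = [13/36, 10/27)
  'a': [1/3 + 1/18*2/3, 1/3 + 1/18*1/1) = [10/27, 7/18) <- contains code 41/108
  emit 'a', narrow to [10/27, 7/18)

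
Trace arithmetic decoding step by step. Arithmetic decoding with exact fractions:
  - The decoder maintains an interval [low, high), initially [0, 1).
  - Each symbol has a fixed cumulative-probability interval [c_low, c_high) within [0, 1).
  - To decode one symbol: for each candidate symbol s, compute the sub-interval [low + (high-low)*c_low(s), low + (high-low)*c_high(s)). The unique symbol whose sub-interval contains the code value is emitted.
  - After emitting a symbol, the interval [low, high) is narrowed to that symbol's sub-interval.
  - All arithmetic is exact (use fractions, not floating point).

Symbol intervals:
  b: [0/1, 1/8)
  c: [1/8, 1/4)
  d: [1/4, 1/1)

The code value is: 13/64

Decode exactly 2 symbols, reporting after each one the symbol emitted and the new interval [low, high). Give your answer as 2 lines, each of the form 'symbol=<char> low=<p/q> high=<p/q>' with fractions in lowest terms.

Answer: symbol=c low=1/8 high=1/4
symbol=d low=5/32 high=1/4

Derivation:
Step 1: interval [0/1, 1/1), width = 1/1 - 0/1 = 1/1
  'b': [0/1 + 1/1*0/1, 0/1 + 1/1*1/8) = [0/1, 1/8)
  'c': [0/1 + 1/1*1/8, 0/1 + 1/1*1/4) = [1/8, 1/4) <- contains code 13/64
  'd': [0/1 + 1/1*1/4, 0/1 + 1/1*1/1) = [1/4, 1/1)
  emit 'c', narrow to [1/8, 1/4)
Step 2: interval [1/8, 1/4), width = 1/4 - 1/8 = 1/8
  'b': [1/8 + 1/8*0/1, 1/8 + 1/8*1/8) = [1/8, 9/64)
  'c': [1/8 + 1/8*1/8, 1/8 + 1/8*1/4) = [9/64, 5/32)
  'd': [1/8 + 1/8*1/4, 1/8 + 1/8*1/1) = [5/32, 1/4) <- contains code 13/64
  emit 'd', narrow to [5/32, 1/4)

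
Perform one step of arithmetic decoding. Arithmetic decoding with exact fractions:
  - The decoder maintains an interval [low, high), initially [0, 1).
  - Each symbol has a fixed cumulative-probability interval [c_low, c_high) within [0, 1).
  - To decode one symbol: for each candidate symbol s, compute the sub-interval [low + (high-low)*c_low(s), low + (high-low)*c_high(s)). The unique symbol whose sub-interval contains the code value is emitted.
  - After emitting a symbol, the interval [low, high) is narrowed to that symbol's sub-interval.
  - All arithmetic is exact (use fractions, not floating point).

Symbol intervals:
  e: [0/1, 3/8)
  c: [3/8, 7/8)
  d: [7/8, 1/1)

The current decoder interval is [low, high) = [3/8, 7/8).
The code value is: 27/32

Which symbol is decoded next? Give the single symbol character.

Interval width = high − low = 7/8 − 3/8 = 1/2
Scaled code = (code − low) / width = (27/32 − 3/8) / 1/2 = 15/16
  e: [0/1, 3/8) 
  c: [3/8, 7/8) 
  d: [7/8, 1/1) ← scaled code falls here ✓

Answer: d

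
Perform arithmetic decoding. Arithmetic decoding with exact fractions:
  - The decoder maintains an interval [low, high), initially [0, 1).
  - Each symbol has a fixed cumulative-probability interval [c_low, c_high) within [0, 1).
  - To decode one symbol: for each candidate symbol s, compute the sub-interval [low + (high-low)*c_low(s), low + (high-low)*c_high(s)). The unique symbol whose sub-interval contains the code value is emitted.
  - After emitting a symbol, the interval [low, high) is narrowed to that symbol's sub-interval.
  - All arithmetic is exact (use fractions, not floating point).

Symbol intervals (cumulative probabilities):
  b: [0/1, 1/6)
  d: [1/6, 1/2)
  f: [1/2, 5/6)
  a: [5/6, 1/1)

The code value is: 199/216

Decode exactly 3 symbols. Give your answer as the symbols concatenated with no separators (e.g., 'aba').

Answer: afb

Derivation:
Step 1: interval [0/1, 1/1), width = 1/1 - 0/1 = 1/1
  'b': [0/1 + 1/1*0/1, 0/1 + 1/1*1/6) = [0/1, 1/6)
  'd': [0/1 + 1/1*1/6, 0/1 + 1/1*1/2) = [1/6, 1/2)
  'f': [0/1 + 1/1*1/2, 0/1 + 1/1*5/6) = [1/2, 5/6)
  'a': [0/1 + 1/1*5/6, 0/1 + 1/1*1/1) = [5/6, 1/1) <- contains code 199/216
  emit 'a', narrow to [5/6, 1/1)
Step 2: interval [5/6, 1/1), width = 1/1 - 5/6 = 1/6
  'b': [5/6 + 1/6*0/1, 5/6 + 1/6*1/6) = [5/6, 31/36)
  'd': [5/6 + 1/6*1/6, 5/6 + 1/6*1/2) = [31/36, 11/12)
  'f': [5/6 + 1/6*1/2, 5/6 + 1/6*5/6) = [11/12, 35/36) <- contains code 199/216
  'a': [5/6 + 1/6*5/6, 5/6 + 1/6*1/1) = [35/36, 1/1)
  emit 'f', narrow to [11/12, 35/36)
Step 3: interval [11/12, 35/36), width = 35/36 - 11/12 = 1/18
  'b': [11/12 + 1/18*0/1, 11/12 + 1/18*1/6) = [11/12, 25/27) <- contains code 199/216
  'd': [11/12 + 1/18*1/6, 11/12 + 1/18*1/2) = [25/27, 17/18)
  'f': [11/12 + 1/18*1/2, 11/12 + 1/18*5/6) = [17/18, 26/27)
  'a': [11/12 + 1/18*5/6, 11/12 + 1/18*1/1) = [26/27, 35/36)
  emit 'b', narrow to [11/12, 25/27)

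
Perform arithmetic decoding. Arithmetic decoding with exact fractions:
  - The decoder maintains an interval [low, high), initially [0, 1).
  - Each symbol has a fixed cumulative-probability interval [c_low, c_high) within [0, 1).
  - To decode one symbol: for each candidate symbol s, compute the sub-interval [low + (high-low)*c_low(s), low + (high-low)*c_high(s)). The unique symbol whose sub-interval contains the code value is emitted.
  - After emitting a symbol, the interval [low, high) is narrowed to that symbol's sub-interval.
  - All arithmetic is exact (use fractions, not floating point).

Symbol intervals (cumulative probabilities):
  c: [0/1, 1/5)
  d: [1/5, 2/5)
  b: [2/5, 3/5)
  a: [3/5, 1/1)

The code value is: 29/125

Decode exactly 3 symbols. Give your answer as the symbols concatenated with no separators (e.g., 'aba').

Answer: dca

Derivation:
Step 1: interval [0/1, 1/1), width = 1/1 - 0/1 = 1/1
  'c': [0/1 + 1/1*0/1, 0/1 + 1/1*1/5) = [0/1, 1/5)
  'd': [0/1 + 1/1*1/5, 0/1 + 1/1*2/5) = [1/5, 2/5) <- contains code 29/125
  'b': [0/1 + 1/1*2/5, 0/1 + 1/1*3/5) = [2/5, 3/5)
  'a': [0/1 + 1/1*3/5, 0/1 + 1/1*1/1) = [3/5, 1/1)
  emit 'd', narrow to [1/5, 2/5)
Step 2: interval [1/5, 2/5), width = 2/5 - 1/5 = 1/5
  'c': [1/5 + 1/5*0/1, 1/5 + 1/5*1/5) = [1/5, 6/25) <- contains code 29/125
  'd': [1/5 + 1/5*1/5, 1/5 + 1/5*2/5) = [6/25, 7/25)
  'b': [1/5 + 1/5*2/5, 1/5 + 1/5*3/5) = [7/25, 8/25)
  'a': [1/5 + 1/5*3/5, 1/5 + 1/5*1/1) = [8/25, 2/5)
  emit 'c', narrow to [1/5, 6/25)
Step 3: interval [1/5, 6/25), width = 6/25 - 1/5 = 1/25
  'c': [1/5 + 1/25*0/1, 1/5 + 1/25*1/5) = [1/5, 26/125)
  'd': [1/5 + 1/25*1/5, 1/5 + 1/25*2/5) = [26/125, 27/125)
  'b': [1/5 + 1/25*2/5, 1/5 + 1/25*3/5) = [27/125, 28/125)
  'a': [1/5 + 1/25*3/5, 1/5 + 1/25*1/1) = [28/125, 6/25) <- contains code 29/125
  emit 'a', narrow to [28/125, 6/25)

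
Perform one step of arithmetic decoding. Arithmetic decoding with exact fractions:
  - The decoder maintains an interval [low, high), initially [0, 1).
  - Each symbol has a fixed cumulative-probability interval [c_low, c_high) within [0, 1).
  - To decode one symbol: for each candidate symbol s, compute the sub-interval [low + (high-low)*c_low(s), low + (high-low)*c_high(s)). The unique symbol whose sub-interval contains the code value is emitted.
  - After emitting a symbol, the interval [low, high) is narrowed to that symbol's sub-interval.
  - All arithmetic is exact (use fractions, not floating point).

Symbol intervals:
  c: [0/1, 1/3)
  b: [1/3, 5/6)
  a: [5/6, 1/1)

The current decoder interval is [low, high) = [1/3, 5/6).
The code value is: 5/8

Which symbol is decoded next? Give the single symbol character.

Answer: b

Derivation:
Interval width = high − low = 5/6 − 1/3 = 1/2
Scaled code = (code − low) / width = (5/8 − 1/3) / 1/2 = 7/12
  c: [0/1, 1/3) 
  b: [1/3, 5/6) ← scaled code falls here ✓
  a: [5/6, 1/1) 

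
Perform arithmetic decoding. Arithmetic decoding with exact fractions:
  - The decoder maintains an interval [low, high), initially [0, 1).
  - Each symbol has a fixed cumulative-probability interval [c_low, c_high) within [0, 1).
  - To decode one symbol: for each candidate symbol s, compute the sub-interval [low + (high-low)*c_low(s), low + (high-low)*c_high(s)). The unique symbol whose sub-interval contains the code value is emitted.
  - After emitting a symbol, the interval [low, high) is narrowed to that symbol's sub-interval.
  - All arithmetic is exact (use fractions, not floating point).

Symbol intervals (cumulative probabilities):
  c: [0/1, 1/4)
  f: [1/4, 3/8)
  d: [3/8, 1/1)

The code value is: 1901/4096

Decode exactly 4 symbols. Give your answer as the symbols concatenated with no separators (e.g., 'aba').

Answer: dcdf

Derivation:
Step 1: interval [0/1, 1/1), width = 1/1 - 0/1 = 1/1
  'c': [0/1 + 1/1*0/1, 0/1 + 1/1*1/4) = [0/1, 1/4)
  'f': [0/1 + 1/1*1/4, 0/1 + 1/1*3/8) = [1/4, 3/8)
  'd': [0/1 + 1/1*3/8, 0/1 + 1/1*1/1) = [3/8, 1/1) <- contains code 1901/4096
  emit 'd', narrow to [3/8, 1/1)
Step 2: interval [3/8, 1/1), width = 1/1 - 3/8 = 5/8
  'c': [3/8 + 5/8*0/1, 3/8 + 5/8*1/4) = [3/8, 17/32) <- contains code 1901/4096
  'f': [3/8 + 5/8*1/4, 3/8 + 5/8*3/8) = [17/32, 39/64)
  'd': [3/8 + 5/8*3/8, 3/8 + 5/8*1/1) = [39/64, 1/1)
  emit 'c', narrow to [3/8, 17/32)
Step 3: interval [3/8, 17/32), width = 17/32 - 3/8 = 5/32
  'c': [3/8 + 5/32*0/1, 3/8 + 5/32*1/4) = [3/8, 53/128)
  'f': [3/8 + 5/32*1/4, 3/8 + 5/32*3/8) = [53/128, 111/256)
  'd': [3/8 + 5/32*3/8, 3/8 + 5/32*1/1) = [111/256, 17/32) <- contains code 1901/4096
  emit 'd', narrow to [111/256, 17/32)
Step 4: interval [111/256, 17/32), width = 17/32 - 111/256 = 25/256
  'c': [111/256 + 25/256*0/1, 111/256 + 25/256*1/4) = [111/256, 469/1024)
  'f': [111/256 + 25/256*1/4, 111/256 + 25/256*3/8) = [469/1024, 963/2048) <- contains code 1901/4096
  'd': [111/256 + 25/256*3/8, 111/256 + 25/256*1/1) = [963/2048, 17/32)
  emit 'f', narrow to [469/1024, 963/2048)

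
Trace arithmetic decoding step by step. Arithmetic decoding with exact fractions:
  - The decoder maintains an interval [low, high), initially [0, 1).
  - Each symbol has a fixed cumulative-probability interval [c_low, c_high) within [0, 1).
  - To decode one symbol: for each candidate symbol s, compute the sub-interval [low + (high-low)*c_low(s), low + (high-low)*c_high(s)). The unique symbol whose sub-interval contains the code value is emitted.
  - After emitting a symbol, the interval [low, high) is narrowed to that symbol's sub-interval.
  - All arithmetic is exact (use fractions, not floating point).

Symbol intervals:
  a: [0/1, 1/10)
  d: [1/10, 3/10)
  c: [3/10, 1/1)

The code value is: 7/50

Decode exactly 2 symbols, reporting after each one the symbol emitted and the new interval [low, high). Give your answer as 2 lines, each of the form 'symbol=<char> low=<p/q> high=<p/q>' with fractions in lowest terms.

Answer: symbol=d low=1/10 high=3/10
symbol=d low=3/25 high=4/25

Derivation:
Step 1: interval [0/1, 1/1), width = 1/1 - 0/1 = 1/1
  'a': [0/1 + 1/1*0/1, 0/1 + 1/1*1/10) = [0/1, 1/10)
  'd': [0/1 + 1/1*1/10, 0/1 + 1/1*3/10) = [1/10, 3/10) <- contains code 7/50
  'c': [0/1 + 1/1*3/10, 0/1 + 1/1*1/1) = [3/10, 1/1)
  emit 'd', narrow to [1/10, 3/10)
Step 2: interval [1/10, 3/10), width = 3/10 - 1/10 = 1/5
  'a': [1/10 + 1/5*0/1, 1/10 + 1/5*1/10) = [1/10, 3/25)
  'd': [1/10 + 1/5*1/10, 1/10 + 1/5*3/10) = [3/25, 4/25) <- contains code 7/50
  'c': [1/10 + 1/5*3/10, 1/10 + 1/5*1/1) = [4/25, 3/10)
  emit 'd', narrow to [3/25, 4/25)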